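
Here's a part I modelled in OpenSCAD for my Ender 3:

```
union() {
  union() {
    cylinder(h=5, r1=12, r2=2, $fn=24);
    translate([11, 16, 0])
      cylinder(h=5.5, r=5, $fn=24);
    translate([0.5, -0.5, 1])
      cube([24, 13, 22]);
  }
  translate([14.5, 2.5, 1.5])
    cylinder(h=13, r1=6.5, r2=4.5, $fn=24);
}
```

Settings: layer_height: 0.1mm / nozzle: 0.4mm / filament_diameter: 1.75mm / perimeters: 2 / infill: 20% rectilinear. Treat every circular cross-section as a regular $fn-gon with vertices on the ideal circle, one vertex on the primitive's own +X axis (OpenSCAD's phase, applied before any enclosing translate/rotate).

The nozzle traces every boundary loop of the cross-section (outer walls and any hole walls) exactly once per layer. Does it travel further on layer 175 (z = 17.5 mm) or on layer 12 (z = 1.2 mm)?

layer 12 (z = 1.2 mm)

Layer 175 (z = 17.5): the cone is not intersected at this z (z outside [0, 5]); the cylinder at (11, 16) is absent (z outside [0, 5.5]); the 24×13 cube at (0.5, -0.5) contributes its full rectangle (perimeter 74.00 mm); Combining (union): only the 24×13 cube at (0.5, -0.5) is present, so the union is just that shape — boundary = 74.00 mm; the cone at (14.5, 2.5) does not reach this height (z outside [1.5, 14.5]); Combining (union): only that combined region is present, so the union is just that shape — boundary = 74.00 mm. So its perimeter = 74.00 mm. Layer 12 (z = 1.2): the cone (r1=12→r2=2) has section circumradius 9.600 here — a regular 24-gon (perimeter = 2·24·9.600·sin(180°/24) = 60.15 mm); the cylinder at (11, 16): section is a regular 24-gon, circumradius r=5 (perimeter = 2·24·5.000·sin(180°/24) = 31.33 mm); the 24×13 cube at (0.5, -0.5) contributes its full rectangle (perimeter 74.00 mm); Combining (union): the regions partially overlap (shared area 78.47 mm²), so the edge portions inside another operand are dropped and the merged outline is re-measured after clipping — boundary = 116.32 mm; the cone at (14.5, 2.5) is not intersected at this z (z outside [1.5, 14.5]); Combining (union): only that combined region is present, so the union is just that shape — boundary = 116.32 mm. So its perimeter = 116.32 mm. Layer 12 is larger (116.32 vs 74.00 mm).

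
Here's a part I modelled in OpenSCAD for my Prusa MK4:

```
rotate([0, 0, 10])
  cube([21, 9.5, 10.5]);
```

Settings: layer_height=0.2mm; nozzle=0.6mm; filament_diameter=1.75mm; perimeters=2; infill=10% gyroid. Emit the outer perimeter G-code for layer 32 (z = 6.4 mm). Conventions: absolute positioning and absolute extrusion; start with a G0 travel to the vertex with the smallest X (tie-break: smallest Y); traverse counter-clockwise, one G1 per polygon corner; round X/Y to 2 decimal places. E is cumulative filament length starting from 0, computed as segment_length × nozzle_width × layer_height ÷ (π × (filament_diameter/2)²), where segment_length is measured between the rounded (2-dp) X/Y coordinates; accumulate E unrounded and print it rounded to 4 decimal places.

At z = 6.4 mm: the 21×9.5 cube contributes its full rectangle; (rotated 10° about Z; rotation is an isometry so areas/perimeters/island counts are preserved). The outline is a single polygon with 4 vertices. Extrusion per mm of travel: 0.6 × 0.2 / (π × 0.875²) = 0.049890. Accumulating E over each segment gives final E = 3.0431.

G0 X-1.65 Y9.36 Z6.40
G1 X0.00 Y0.00 E0.4742
G1 X20.68 Y3.65 E1.5218
G1 X19.03 Y13.00 E1.9955
G1 X-1.65 Y9.36 E3.0431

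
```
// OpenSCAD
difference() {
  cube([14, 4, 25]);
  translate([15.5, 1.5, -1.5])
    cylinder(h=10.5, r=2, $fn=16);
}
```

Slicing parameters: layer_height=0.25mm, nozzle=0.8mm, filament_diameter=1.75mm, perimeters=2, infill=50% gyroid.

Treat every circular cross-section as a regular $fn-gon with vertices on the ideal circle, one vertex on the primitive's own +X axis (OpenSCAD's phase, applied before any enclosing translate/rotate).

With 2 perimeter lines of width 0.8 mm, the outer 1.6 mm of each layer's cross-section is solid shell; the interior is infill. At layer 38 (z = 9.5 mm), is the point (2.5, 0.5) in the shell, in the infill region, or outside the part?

At z = 9.5 mm: the 14×4 cube contributes its full rectangle; the cylinder at (15.5, 1.5) is not intersected at this z (z outside [-1.5, 9]); Subtracting the remaining from the first: none of the subtracted shapes is present at this height, so the 14×4 cube is unchanged — 1 connected region. Overall, the cross-section is a single solid region. The nearest boundary edge runs (0.00, 0.00)→(14.00, 0.00); distance from the point to it = 0.50 mm. The point is inside the cross-section, 0.50 mm from the nearest boundary — within the 1.6 mm shell band (2 × 0.8).

shell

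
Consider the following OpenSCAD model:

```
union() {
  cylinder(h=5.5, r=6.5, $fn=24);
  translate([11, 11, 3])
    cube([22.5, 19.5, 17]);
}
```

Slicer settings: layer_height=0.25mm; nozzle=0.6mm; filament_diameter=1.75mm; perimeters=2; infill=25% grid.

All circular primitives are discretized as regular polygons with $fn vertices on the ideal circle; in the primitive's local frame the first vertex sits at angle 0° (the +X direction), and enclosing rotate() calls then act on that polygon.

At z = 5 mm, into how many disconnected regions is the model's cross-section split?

At z = 5 mm: the r=6.5 cylinder contributes a regular 24-gon of circumradius 6.5; the cube at (11, 11) (footprint 22.5×19.5) is included at this height; Taking the union: the 2 present regions are separate (no shared area or edge), so areas and boundary lengths simply add and each stays a separate island — 2 connected regions. The result has 2 disconnected regions.

2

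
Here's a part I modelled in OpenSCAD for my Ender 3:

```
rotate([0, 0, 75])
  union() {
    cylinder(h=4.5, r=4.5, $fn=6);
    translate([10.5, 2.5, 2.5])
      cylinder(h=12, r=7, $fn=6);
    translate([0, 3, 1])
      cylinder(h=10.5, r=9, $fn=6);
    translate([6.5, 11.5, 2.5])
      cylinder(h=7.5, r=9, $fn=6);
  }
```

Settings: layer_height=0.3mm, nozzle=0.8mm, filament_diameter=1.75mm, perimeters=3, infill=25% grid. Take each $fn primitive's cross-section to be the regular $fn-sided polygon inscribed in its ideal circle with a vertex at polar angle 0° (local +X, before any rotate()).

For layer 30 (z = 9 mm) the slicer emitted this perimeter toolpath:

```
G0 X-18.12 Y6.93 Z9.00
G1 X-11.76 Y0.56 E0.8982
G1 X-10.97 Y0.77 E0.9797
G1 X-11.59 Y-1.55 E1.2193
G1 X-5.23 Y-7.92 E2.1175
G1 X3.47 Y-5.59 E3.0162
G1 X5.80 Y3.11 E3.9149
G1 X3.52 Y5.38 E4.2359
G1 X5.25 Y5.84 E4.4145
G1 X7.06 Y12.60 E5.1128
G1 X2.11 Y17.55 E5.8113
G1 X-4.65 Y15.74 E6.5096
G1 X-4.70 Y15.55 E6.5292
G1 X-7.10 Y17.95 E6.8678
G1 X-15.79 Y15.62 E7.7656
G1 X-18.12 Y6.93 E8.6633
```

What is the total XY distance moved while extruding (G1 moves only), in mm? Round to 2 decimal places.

Sum the Euclidean lengths of each G1 segment: total = 86.82 mm.

86.82 mm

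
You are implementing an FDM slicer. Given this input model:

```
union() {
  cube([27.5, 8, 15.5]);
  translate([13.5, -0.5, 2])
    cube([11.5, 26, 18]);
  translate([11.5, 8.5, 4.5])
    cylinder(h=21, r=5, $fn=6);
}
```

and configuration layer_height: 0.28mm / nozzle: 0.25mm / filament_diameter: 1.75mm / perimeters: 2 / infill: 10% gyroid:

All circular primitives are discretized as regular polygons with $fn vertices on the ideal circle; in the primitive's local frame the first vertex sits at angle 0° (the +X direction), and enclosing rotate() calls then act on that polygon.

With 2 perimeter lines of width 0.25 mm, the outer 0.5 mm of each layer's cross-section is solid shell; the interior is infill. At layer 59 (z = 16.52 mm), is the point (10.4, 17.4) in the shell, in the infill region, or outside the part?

At z = 16.52 mm: the cube is not intersected at this z (z outside [0, 15.5]); the cube at (13.5, -0.5) is present — its section is the full 11.5×26 rectangle; the r=5 cylinder at (11.5, 8.5) gives a regular 6-gon of circumradius 5 (constant along its height); Taking the union: the regions partially overlap (shared area 15.16 mm²), so overlapping operands fuse into one piece — 1 connected region. Overall, the cross-section is a single solid region. The nearest boundary edge runs (13.50, 12.83)→(13.50, 25.50); distance from the point to it = 3.10 mm. The point is not inside any of the regions above, so it lies outside the cross-section (3.10 mm from the nearest boundary).

outside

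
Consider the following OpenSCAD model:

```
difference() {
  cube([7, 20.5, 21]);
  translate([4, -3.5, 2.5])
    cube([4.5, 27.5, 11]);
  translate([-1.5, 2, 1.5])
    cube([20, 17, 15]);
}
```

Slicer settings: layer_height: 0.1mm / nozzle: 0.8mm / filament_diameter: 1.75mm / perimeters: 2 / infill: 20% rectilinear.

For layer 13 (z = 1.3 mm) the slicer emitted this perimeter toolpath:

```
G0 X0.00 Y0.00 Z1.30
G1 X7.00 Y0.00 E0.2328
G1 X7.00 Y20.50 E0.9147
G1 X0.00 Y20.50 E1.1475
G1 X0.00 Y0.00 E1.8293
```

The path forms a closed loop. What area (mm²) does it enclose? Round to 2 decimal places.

Apply the shoelace formula to the sequence of (X, Y) vertices; enclosed area = 143.50 mm².

143.50 mm²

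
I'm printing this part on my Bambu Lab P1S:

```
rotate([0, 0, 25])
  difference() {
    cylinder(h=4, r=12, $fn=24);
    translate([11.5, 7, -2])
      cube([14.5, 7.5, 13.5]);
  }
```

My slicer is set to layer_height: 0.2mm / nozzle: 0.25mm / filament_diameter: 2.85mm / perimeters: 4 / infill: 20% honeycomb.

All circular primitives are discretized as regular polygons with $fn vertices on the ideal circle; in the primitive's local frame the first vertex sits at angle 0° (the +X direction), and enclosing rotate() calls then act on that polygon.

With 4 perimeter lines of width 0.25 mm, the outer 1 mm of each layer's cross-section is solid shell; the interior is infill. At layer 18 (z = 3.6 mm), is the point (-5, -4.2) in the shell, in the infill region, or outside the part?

At z = 3.6 mm: the r=12 cylinder gives a regular 24-gon of circumradius 12 (constant along its height); the cube at (11.5, 7) (footprint 14.5×7.5) is included at this height; Taking the first minus the rest: starting from the r=12 cylinder, the 14.5×7.5 cube at (11.5, 7) misses the remaining region (no effect) — 1 connected region; (rotated 25° about Z; rotation is an isometry so areas/perimeters/island counts are preserved). Overall, the cross-section is a single solid region. Undo the 25° rotation: the query point maps to (-6.307, -1.693) in the un-rotated model frame. The nearest boundary edge runs (-10.39, -6.00)→(-11.59, -3.11); distance from the point to it = 5.42 mm. The point is inside the cross-section and 5.42 mm from the nearest boundary — more than the 1 mm shell width (4 × 0.25), so it's in the infill interior.

infill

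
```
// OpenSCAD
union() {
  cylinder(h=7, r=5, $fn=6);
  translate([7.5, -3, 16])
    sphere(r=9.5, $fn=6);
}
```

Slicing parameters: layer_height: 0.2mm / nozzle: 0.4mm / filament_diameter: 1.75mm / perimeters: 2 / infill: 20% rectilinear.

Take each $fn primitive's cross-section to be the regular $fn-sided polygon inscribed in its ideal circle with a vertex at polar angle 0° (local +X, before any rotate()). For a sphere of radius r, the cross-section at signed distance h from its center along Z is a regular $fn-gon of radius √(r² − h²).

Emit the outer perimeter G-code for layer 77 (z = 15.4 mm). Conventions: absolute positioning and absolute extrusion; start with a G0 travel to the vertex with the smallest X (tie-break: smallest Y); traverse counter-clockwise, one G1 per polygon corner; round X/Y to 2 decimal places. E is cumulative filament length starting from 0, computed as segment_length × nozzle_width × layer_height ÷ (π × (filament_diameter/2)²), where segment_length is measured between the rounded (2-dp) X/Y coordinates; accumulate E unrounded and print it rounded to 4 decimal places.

G0 X-1.98 Y-3.00 Z15.40
G1 X2.76 Y-11.21 E0.3153
G1 X12.24 Y-11.21 E0.6306
G1 X16.98 Y-3.00 E0.9459
G1 X12.24 Y5.21 E1.2612
G1 X2.76 Y5.21 E1.5765
G1 X-1.98 Y-3.00 E1.8918

At z = 15.4 mm: the cylinder is absent (z outside [0, 7]); the sphere at (7.5, -3): section is a regular 6-gon, circumradius = √(r²−h²) = √(9.5²−0.6²) = 9.481; Merging all regions: only the r=9.5 sphere at (7.5, -3) is present, so the union is just that shape — 1 connected region. The outline is a single polygon with 6 vertices. Extrusion per mm of travel: 0.4 × 0.2 / (π × 0.875²) = 0.033260. Accumulating E over each segment gives final E = 1.8918.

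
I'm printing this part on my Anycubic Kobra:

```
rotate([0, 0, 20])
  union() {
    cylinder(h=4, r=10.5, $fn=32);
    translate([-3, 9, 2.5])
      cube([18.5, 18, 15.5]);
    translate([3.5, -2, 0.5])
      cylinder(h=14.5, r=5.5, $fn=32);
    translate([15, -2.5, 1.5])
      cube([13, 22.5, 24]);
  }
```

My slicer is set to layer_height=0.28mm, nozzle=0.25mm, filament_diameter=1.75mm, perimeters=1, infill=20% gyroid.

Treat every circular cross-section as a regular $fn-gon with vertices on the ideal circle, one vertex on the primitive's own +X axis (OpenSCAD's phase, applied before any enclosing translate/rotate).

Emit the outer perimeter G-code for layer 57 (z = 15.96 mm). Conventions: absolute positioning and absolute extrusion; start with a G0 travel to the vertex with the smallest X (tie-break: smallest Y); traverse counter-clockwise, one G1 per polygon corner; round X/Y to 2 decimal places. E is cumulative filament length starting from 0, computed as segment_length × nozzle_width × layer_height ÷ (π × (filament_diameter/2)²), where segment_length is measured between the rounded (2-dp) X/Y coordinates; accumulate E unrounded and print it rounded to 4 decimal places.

At z = 15.96 mm: the cylinder is not intersected at this z (z outside [0, 4]); the cube at (-3, 9) (footprint 18.5×18) is included at this height; the cylinder at (3.5, -2) is not intersected at this z (z outside [0.5, 15]); the 13×22.5 cube at (15, -2.5) contributes its full rectangle; Merging all regions: the regions partially overlap (shared area 5.50 mm²), so overlapping operands fuse into one piece — 1 connected region; (rotated 20° about Z; rotation is an isometry so areas/perimeters/island counts are preserved). The outline is a single polygon with 8 vertices. Extrusion per mm of travel: 0.25 × 0.28 / (π × 0.875²) = 0.029103. Accumulating E over each segment gives final E = 3.5215.

G0 X-12.05 Y24.35 Z15.96
G1 X-5.90 Y7.43 E0.5239
G1 X11.02 Y13.59 E1.0480
G1 X14.95 Y2.78 E1.3827
G1 X27.17 Y7.23 E1.7612
G1 X19.47 Y28.37 E2.4160
G1 X7.72 Y24.10 E2.7798
G1 X5.33 Y30.67 E2.9833
G1 X-12.05 Y24.35 E3.5215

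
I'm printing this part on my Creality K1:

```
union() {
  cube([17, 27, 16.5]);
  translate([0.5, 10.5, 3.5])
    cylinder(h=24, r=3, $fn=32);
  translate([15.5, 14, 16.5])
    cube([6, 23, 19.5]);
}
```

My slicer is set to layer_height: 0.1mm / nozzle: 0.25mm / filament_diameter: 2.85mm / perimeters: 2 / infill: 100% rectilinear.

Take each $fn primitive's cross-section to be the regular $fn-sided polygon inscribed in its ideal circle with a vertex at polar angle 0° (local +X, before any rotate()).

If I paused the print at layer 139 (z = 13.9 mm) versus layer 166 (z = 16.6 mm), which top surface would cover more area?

layer 139 (z = 13.9 mm)

Layer 139 (z = 13.9): the 17×27 cube contributes its full rectangle (area 459.00 mm²); the r=3 cylinder at (0.5, 10.5) contributes a regular 32-gon of circumradius 3 (area = (32/2)·3.000²·sin(360°/32) = 28.09 mm²); the cube at (15.5, 14) is absent (z outside [16.5, 36]); Merging all regions: the regions partially overlap — summed areas 487.09 mm² minus the doubly-counted overlap 17.02 mm² gives 470.07 mm² — area = 470.07 mm². So its area = 470.07 mm². Layer 166 (z = 16.6): the cube is not intersected at this z (z outside [0, 16.5]); the r=3 cylinder at (0.5, 10.5) gives a regular 32-gon of circumradius 3 (constant along its height) (area = (32/2)·3.000²·sin(360°/32) = 28.09 mm²); the 6×23 cube at (15.5, 14) contributes its full rectangle (area 138.00 mm²); Merging all regions: the 2 present regions are separate (no shared area or edge), so areas and boundary lengths simply add and each stays a separate island — area = 166.09 mm². So its area = 166.09 mm². Layer 139 is larger (470.07 vs 166.09 mm²).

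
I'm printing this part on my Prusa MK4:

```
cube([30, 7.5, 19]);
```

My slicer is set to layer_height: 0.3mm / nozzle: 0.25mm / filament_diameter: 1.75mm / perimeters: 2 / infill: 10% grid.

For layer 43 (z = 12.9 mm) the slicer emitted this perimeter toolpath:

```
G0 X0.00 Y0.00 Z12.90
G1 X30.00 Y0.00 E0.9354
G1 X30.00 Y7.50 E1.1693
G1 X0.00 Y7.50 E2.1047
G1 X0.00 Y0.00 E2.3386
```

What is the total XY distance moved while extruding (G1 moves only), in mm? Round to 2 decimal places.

Sum the Euclidean lengths of each G1 segment: total = 75.00 mm.

75.00 mm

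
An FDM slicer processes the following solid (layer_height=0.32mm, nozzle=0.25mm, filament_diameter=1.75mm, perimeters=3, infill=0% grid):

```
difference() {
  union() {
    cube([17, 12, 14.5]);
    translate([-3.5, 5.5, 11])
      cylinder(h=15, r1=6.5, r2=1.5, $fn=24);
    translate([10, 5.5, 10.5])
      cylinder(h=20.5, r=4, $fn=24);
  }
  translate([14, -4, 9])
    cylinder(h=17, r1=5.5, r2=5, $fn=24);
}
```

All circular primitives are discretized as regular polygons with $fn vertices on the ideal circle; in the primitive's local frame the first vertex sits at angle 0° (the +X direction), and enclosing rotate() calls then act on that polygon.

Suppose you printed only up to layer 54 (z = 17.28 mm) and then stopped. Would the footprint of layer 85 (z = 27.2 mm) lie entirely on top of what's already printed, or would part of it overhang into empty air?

entirely on top

Compare the two slices. At z = 17.28: the cube is absent (z outside [0, 14.5]); the cone at (-3.5, 5.5) (r1=6.5→r2=1.5) has section circumradius 4.407 here — a regular 24-gon (area = (24/2)·4.407²·sin(360°/24) = 60.31 mm²); the r=4 cylinder at (10, 5.5) gives a regular 24-gon of circumradius 4 (constant along its height) (area = (24/2)·4.000²·sin(360°/24) = 49.69 mm²); Merging all regions: the 2 present regions are separate (no shared area or edge), so areas and boundary lengths simply add and each stays a separate island — area = 110.00 mm²; the cone at (14, -4) contributes a regular 24-gon of circumradius 5.256 (interpolated between r1=5.5 and r2=5 at t=0.487) (area = (24/2)·5.256²·sin(360°/24) = 85.82 mm²); Subtracting the remaining from the first: starting from that combined region (110.00 mm²), the cone at (14, -4) misses the remaining region (no effect) — area = 110.00 mm². At z = 27.2: the cube is absent (z outside [0, 14.5]); the cone at (-3.5, 5.5) does not reach this height (z outside [11, 26]); the r=4 cylinder at (10, 5.5) gives a regular 24-gon of circumradius 4 (constant along its height) (area = (24/2)·4.000²·sin(360°/24) = 49.69 mm²); Merging all regions: only the r=4 cylinder at (10, 5.5) is present, so the union is just that shape — area = 49.69 mm²; the cone at (14, -4) is absent (z outside [9, 26]); After the difference (first − rest): none of the subtracted shapes is present at this height, so the result so far is unchanged — area = 49.69 mm². Checking containment: the cross-section at z = 27.2 is a subset of the cross-section at z = 17.28.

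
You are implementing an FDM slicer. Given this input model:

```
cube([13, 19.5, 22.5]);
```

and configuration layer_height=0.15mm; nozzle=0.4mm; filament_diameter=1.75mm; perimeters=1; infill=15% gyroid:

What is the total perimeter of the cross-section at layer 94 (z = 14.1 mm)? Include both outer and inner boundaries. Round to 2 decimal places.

65.00 mm

At z = 14.1 mm: the cube (footprint 13×19.5) is included at this height (perimeter 65.00 mm). Overall, the cross-section is a single solid region. Total boundary length (outer) = 65.00 mm.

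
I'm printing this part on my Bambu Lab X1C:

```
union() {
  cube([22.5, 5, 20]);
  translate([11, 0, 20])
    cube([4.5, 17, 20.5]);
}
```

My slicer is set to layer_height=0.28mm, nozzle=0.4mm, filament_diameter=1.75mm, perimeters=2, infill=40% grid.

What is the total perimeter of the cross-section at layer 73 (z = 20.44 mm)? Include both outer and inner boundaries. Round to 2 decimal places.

At z = 20.44 mm: the cube is not intersected at this z (z outside [0, 20]); the cube at (11, 0) is present — its section is the full 4.5×17 rectangle (perimeter 43.00 mm); Taking the union: only the 4.5×17 cube at (11, 0) is present, so the union is just that shape — boundary = 43.00 mm. Overall, the cross-section is a single solid region. Total boundary length (outer) = 43.00 mm.

43.00 mm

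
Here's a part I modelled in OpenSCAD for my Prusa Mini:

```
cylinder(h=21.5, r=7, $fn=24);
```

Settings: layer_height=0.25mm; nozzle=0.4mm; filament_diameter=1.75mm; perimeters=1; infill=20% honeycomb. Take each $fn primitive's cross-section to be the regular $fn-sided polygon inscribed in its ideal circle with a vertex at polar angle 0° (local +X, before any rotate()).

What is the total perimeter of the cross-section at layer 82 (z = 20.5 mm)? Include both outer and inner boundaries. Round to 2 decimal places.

At z = 20.5 mm: the cylinder: section is a regular 24-gon, circumradius r=7 (perimeter = 2·24·7.000·sin(180°/24) = 43.86 mm). Overall, the cross-section is a single solid region. Total boundary length (outer) = 43.86 mm.

43.86 mm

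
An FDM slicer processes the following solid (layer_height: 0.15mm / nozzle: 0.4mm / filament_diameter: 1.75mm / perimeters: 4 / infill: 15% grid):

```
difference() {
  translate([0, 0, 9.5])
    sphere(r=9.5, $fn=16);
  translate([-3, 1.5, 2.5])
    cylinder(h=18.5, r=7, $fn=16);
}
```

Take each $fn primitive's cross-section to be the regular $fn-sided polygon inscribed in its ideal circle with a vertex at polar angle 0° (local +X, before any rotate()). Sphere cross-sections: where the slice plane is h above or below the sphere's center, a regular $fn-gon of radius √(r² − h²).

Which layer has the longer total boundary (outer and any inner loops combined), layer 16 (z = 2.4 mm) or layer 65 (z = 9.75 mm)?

Layer 16 (z = 2.4): the r=9.5 sphere contributes a regular 16-gon of circumradius √(9.5²−7.1²) = 6.312 (perimeter = 2·16·6.312·sin(180°/16) = 39.40 mm); the cylinder at (-3, 1.5) is not intersected at this z (z outside [2.5, 21]); Subtracting the remaining from the first: none of the subtracted shapes is present at this height, so the r=9.5 sphere is unchanged — boundary = 39.40 mm. So its perimeter = 39.40 mm. Layer 65 (z = 9.75): the sphere: section is a regular 16-gon, circumradius = √(r²−h²) = √(9.5²−0.25²) = 9.497 (perimeter = 2·16·9.497·sin(180°/16) = 59.29 mm); the cylinder at (-3, 1.5): section is a regular 16-gon, circumradius r=7 (perimeter = 2·16·7.000·sin(180°/16) = 43.70 mm); Subtracting the remaining from the first: starting from the r=9.5 sphere, the r=7 cylinder at (-3, 1.5) partially overlaps it — only the 142.95 mm² overlap (of its 150.01 mm²) is removed, clipping the outline — boundary = 78.58 mm. So its perimeter = 78.58 mm. Layer 65 is larger (78.58 vs 39.40 mm).

layer 65 (z = 9.75 mm)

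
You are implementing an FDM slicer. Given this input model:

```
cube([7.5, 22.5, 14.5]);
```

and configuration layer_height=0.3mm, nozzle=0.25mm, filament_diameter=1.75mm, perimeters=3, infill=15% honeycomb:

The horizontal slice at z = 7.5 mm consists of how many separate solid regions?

At z = 7.5 mm: the 7.5×22.5 cube contributes its full rectangle. The result has 1 disconnected region.

1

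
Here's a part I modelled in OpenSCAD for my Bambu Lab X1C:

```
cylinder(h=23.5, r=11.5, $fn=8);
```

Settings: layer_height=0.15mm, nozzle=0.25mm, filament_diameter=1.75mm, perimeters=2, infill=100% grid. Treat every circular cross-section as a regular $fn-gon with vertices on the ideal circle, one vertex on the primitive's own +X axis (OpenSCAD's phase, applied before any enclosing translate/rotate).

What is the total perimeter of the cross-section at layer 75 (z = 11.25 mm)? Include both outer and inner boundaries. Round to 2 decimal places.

At z = 11.25 mm: the r=11.5 cylinder contributes a regular 8-gon of circumradius 11.5 (perimeter = 2·8·11.500·sin(180°/8) = 70.41 mm). Overall, the cross-section is a single solid region. Total boundary length (outer) = 70.41 mm.

70.41 mm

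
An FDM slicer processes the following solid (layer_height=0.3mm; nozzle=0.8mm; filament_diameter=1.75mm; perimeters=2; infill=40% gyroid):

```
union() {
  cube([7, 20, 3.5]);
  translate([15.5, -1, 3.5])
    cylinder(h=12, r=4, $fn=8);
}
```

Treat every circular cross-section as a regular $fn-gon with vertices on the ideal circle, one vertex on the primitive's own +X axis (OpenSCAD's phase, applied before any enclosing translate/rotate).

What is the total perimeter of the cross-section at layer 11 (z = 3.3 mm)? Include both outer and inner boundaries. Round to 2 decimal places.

At z = 3.3 mm: the 7×20 cube contributes its full rectangle (perimeter 54.00 mm); the cylinder at (15.5, -1) does not reach this height (z outside [3.5, 15.5]); Combining (union): only the 7×20 cube is present, so the union is just that shape — boundary = 54.00 mm. Overall, the cross-section is a single solid region. Total boundary length (outer) = 54.00 mm.

54.00 mm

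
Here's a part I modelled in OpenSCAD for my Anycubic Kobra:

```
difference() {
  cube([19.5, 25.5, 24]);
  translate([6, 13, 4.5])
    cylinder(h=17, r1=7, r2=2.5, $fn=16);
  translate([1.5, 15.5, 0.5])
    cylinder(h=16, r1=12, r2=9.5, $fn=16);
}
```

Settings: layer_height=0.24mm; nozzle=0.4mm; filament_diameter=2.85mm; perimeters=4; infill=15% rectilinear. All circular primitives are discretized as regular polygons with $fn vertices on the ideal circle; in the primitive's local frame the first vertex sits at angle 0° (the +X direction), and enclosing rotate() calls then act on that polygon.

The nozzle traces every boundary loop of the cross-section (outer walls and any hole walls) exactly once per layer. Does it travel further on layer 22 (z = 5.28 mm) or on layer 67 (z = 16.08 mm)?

layer 67 (z = 16.08 mm)

Layer 22 (z = 5.28): the cube is present — its section is the full 19.5×25.5 rectangle (perimeter 90.00 mm); the cone at (6, 13) contributes a regular 16-gon of circumradius 6.794 (interpolated between r1=7 and r2=2.5 at t=0.046) (perimeter = 2·16·6.794·sin(180°/16) = 42.41 mm); the cone at (1.5, 15.5) (r1=12→r2=9.5) has section circumradius 11.253 here — a regular 16-gon (perimeter = 2·16·11.253·sin(180°/16) = 70.25 mm); Subtracting the remaining from the first: starting from the 19.5×25.5 cube, the cone at (6, 13) partially overlaps it — only the 138.40 mm² overlap (of its 141.29 mm²) is removed, clipping the outline; the cone at (1.5, 15.5) partially overlaps it — only the 88.08 mm² overlap (of its 387.68 mm²) is removed, clipping the outline — boundary = 94.79 mm. So its perimeter = 94.79 mm. Layer 67 (z = 16.08): the cube (footprint 19.5×25.5) is included at this height (perimeter 90.00 mm); the cone at (6, 13) contributes a regular 16-gon of circumradius 3.935 (interpolated between r1=7 and r2=2.5 at t=0.681) (perimeter = 2·16·3.935·sin(180°/16) = 24.56 mm); the cone at (1.5, 15.5) (r1=12→r2=9.5) has section circumradius 9.566 here — a regular 16-gon (perimeter = 2·16·9.566·sin(180°/16) = 59.72 mm); After the difference (first − rest): starting from the 19.5×25.5 cube, the cone at (6, 13) lies wholly inside it (removes its full 47.40 mm² and its 24.56 mm outline becomes a hole wall); the cone at (1.5, 15.5) partially overlaps it — only the 120.92 mm² overlap (of its 280.13 mm²) is removed, clipping the outline — boundary = 104.38 mm. So its perimeter = 104.38 mm. Layer 67 is larger (104.38 vs 94.79 mm).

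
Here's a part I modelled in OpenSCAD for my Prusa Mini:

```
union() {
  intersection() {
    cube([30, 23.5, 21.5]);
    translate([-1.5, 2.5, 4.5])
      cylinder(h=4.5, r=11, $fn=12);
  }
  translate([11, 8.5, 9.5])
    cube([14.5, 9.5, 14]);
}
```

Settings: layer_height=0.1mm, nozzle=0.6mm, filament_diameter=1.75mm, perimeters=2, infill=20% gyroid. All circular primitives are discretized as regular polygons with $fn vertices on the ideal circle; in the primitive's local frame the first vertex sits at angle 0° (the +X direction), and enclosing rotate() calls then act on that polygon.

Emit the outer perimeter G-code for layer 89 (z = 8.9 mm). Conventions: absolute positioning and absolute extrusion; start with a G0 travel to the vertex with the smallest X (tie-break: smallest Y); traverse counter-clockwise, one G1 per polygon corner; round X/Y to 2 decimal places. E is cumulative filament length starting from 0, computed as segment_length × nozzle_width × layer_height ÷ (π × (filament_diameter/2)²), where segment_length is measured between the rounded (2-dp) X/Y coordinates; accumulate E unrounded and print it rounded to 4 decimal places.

G0 X0.00 Y0.00 Z8.90
G1 X8.83 Y0.00 E0.2203
G1 X9.50 Y2.50 E0.2848
G1 X8.03 Y8.00 E0.4268
G1 X4.00 Y12.03 E0.5690
G1 X0.00 Y13.10 E0.6723
G1 X0.00 Y0.00 E0.9991

At z = 8.9 mm: the cube is present — its section is the full 30×23.5 rectangle; the r=11 cylinder at (-1.5, 2.5) contributes a regular 12-gon of circumradius 11; After intersecting: the r=11 cylinder at (-1.5, 2.5) partially overlaps the 30×23.5 cube; clipping to the common part keeps 97.46 mm² — 1 connected region; the cube at (11, 8.5) is absent (z outside [9.5, 23.5]); Combining (union): only that combined region is present, so the union is just that shape — 1 connected region. The outline is a single polygon with 6 vertices. Extrusion per mm of travel: 0.6 × 0.1 / (π × 0.875²) = 0.024945. Accumulating E over each segment gives final E = 0.9991.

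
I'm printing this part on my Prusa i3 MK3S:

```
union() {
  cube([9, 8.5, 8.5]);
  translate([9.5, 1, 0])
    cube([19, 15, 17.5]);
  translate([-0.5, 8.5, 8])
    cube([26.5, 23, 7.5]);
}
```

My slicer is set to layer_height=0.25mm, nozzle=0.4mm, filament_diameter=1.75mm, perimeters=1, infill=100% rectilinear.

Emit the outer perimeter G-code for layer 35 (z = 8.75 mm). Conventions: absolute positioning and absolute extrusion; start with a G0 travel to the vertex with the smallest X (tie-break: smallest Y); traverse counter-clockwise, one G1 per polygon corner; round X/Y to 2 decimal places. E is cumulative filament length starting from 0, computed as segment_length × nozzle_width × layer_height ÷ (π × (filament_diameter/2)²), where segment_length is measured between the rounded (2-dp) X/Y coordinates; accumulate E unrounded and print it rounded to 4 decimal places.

At z = 8.75 mm: the cube is not intersected at this z (z outside [0, 8.5]); the 19×15 cube at (9.5, 1) contributes its full rectangle; the cube at (-0.5, 8.5) (footprint 26.5×23) is included at this height; Merging all regions: the regions partially overlap (shared area 123.75 mm²), so overlapping operands fuse into one piece — 1 connected region. The outline is a single polygon with 8 vertices. Extrusion per mm of travel: 0.4 × 0.25 / (π × 0.875²) = 0.041575. Accumulating E over each segment gives final E = 4.9474.

G0 X-0.50 Y8.50 Z8.75
G1 X9.50 Y8.50 E0.4158
G1 X9.50 Y1.00 E0.7276
G1 X28.50 Y1.00 E1.5175
G1 X28.50 Y16.00 E2.1411
G1 X26.00 Y16.00 E2.2451
G1 X26.00 Y31.50 E2.8895
G1 X-0.50 Y31.50 E3.9912
G1 X-0.50 Y8.50 E4.9474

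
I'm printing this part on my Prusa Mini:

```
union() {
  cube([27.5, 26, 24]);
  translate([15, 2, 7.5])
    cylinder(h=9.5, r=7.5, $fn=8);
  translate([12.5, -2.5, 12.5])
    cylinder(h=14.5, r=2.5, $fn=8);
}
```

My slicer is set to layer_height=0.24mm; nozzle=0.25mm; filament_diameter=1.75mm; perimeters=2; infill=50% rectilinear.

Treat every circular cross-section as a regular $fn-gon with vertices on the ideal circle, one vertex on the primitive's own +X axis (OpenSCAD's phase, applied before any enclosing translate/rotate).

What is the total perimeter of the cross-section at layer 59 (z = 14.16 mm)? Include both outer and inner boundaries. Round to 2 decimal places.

112.70 mm

At z = 14.16 mm: the cube (footprint 27.5×26) is included at this height (perimeter 107.00 mm); the r=7.5 cylinder at (15, 2) gives a regular 8-gon of circumradius 7.5 (constant along its height) (perimeter = 2·8·7.500·sin(180°/8) = 45.92 mm); the r=2.5 cylinder at (12.5, -2.5) contributes a regular 8-gon of circumradius 2.5 (perimeter = 2·8·2.500·sin(180°/8) = 15.31 mm); Combining (union): the regions partially overlap (shared area 124.38 mm²), so the edge portions inside another operand are dropped and the merged outline is re-measured after clipping — boundary = 112.70 mm. Overall, the cross-section is a single solid region. Total boundary length (outer) = 112.70 mm.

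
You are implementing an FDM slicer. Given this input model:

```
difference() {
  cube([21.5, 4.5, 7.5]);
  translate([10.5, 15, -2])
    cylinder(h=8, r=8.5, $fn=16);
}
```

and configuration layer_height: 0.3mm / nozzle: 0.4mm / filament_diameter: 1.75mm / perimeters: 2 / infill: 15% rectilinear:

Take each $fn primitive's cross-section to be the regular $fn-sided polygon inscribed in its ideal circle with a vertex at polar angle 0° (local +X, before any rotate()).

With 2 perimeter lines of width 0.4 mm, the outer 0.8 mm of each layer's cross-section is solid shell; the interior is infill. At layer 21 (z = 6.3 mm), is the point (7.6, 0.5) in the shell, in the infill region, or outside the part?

At z = 6.3 mm: the cube (footprint 21.5×4.5) is included at this height; the cylinder at (10.5, 15) does not reach this height (z outside [-2, 6]); After the difference (first − rest): none of the subtracted shapes is present at this height, so the 21.5×4.5 cube is unchanged — 1 connected region. Overall, the cross-section is a single solid region. The nearest boundary edge runs (0.00, 0.00)→(21.50, 0.00); distance from the point to it = 0.50 mm. The point is inside the cross-section, 0.50 mm from the nearest boundary — within the 0.8 mm shell band (2 × 0.4).

shell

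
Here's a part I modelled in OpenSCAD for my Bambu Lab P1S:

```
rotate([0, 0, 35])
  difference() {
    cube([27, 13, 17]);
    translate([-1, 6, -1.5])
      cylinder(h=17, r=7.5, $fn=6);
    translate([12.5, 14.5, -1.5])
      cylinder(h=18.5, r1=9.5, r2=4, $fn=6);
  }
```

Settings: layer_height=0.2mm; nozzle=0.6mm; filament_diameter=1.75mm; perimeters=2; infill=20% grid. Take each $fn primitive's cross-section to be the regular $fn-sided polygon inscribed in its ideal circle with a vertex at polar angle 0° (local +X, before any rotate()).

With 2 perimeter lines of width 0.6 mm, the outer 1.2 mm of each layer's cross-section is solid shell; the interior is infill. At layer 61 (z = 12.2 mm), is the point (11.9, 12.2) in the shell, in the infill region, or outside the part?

infill

At z = 12.2 mm: the cube is present — its section is the full 27×13 rectangle; the cylinder at (-1, 6): section is a regular 6-gon, circumradius r=7.5; the cone at (12.5, 14.5) contributes a regular 6-gon of circumradius 5.427 (interpolated between r1=9.5 and r2=4 at t=0.741); Taking the first minus the rest: starting from the 27×13 cube, the r=7.5 cylinder at (-1, 6) partially overlaps it — only the 58.65 mm² overlap (of its 146.14 mm²) is removed, clipping the outline; the cone at (12.5, 14.5) partially overlaps it — only the 23.28 mm² overlap (of its 76.52 mm²) is removed, clipping the outline — 1 connected region; (rotated 35° about Z; rotation is an isometry so areas/perimeters/island counts are preserved). Overall, the cross-section is a single solid region. Undo the 35° rotation: the query point maps to (16.746, 3.168) in the un-rotated model frame. The nearest boundary edge runs (27.00, 0.00)→(3.04, 0.00); distance from the point to it = 3.17 mm. The point is inside the cross-section and 3.17 mm from the nearest boundary — more than the 1.2 mm shell width (2 × 0.6), so it's in the infill interior.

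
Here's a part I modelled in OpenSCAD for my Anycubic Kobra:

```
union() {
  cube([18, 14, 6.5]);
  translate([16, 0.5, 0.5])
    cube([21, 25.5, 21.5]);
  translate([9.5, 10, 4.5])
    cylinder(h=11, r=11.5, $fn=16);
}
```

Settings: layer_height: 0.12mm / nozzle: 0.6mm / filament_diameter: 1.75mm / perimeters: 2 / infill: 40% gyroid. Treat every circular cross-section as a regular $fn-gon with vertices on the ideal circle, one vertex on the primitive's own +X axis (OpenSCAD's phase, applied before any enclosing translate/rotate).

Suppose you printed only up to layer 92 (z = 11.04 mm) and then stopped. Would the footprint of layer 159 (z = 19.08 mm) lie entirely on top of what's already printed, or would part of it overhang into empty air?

entirely on top

Compare the two slices. At z = 11.04: the cube does not reach this height (z outside [0, 6.5]); the cube at (16, 0.5) is present — its section is the full 21×25.5 rectangle (area 535.50 mm²); the r=11.5 cylinder at (9.5, 10) contributes a regular 16-gon of circumradius 11.5 (area = (16/2)·11.500²·sin(360°/16) = 404.88 mm²); Taking the union: the regions partially overlap — summed areas 940.38 mm² minus the doubly-counted overlap 63.41 mm² gives 876.97 mm² — area = 876.97 mm². At z = 19.08: the cube does not reach this height (z outside [0, 6.5]); the 21×25.5 cube at (16, 0.5) contributes its full rectangle (area 535.50 mm²); the cylinder at (9.5, 10) is absent (z outside [4.5, 15.5]); Combining (union): only the 21×25.5 cube at (16, 0.5) is present, so the union is just that shape — area = 535.50 mm². Checking containment: the cross-section at z = 19.08 is a subset of the cross-section at z = 11.04.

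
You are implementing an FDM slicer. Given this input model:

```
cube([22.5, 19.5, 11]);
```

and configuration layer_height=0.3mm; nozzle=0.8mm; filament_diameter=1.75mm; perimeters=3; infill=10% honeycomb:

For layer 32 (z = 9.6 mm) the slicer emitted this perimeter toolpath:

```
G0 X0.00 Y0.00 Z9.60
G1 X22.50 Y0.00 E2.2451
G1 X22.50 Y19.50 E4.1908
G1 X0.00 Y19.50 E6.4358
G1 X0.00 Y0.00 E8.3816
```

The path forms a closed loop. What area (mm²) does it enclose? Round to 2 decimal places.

Apply the shoelace formula to the sequence of (X, Y) vertices; enclosed area = 438.75 mm².

438.75 mm²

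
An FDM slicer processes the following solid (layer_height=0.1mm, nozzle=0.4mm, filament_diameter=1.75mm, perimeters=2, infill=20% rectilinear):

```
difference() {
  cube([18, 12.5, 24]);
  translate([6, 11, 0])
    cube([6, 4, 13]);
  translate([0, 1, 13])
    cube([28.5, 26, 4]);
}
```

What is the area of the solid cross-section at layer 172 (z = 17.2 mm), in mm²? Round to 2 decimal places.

At z = 17.2 mm: the cube (footprint 18×12.5) is included at this height (area 225.00 mm²); the cube at (6, 11) is absent (z outside [0, 13]); the cube at (0, 1) does not reach this height (z outside [13, 17]); After the difference (first − rest): none of the subtracted shapes is present at this height, so the 18×12.5 cube is unchanged — area = 225.00 mm². Overall, the cross-section is a single solid region. Net area = 225.00 mm².

225.00 mm²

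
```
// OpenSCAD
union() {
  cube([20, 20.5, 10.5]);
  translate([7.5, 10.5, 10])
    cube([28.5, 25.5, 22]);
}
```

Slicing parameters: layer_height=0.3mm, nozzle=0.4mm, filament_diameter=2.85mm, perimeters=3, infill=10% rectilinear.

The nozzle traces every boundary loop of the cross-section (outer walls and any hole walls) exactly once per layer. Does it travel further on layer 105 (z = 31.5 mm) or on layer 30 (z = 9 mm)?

layer 105 (z = 31.5 mm)

Layer 105 (z = 31.5): the cube does not reach this height (z outside [0, 10.5]); the 28.5×25.5 cube at (7.5, 10.5) contributes its full rectangle (perimeter 108.00 mm); Combining (union): only the 28.5×25.5 cube at (7.5, 10.5) is present, so the union is just that shape — boundary = 108.00 mm. So its perimeter = 108.00 mm. Layer 30 (z = 9): the cube (footprint 20×20.5) is included at this height (perimeter 81.00 mm); the cube at (7.5, 10.5) is absent (z outside [10, 32]); Merging all regions: only the 20×20.5 cube is present, so the union is just that shape — boundary = 81.00 mm. So its perimeter = 81.00 mm. Layer 105 is larger (108.00 vs 81.00 mm).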